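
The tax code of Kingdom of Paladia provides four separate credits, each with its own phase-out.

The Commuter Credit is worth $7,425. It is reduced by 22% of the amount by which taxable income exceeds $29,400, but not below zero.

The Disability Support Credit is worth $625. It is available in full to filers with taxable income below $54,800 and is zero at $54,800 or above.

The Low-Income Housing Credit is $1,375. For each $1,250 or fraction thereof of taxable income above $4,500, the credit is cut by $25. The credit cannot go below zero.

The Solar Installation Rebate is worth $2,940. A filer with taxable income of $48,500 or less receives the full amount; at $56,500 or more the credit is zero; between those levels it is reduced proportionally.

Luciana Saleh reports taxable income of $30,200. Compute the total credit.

$11,664

Commuter Credit: 22% of the $800 excess over $29,400 is $176; credit = $7,425 − $176 = $7,249.
Disability Support Credit: $30,200 is below the $54,800 cutoff, so the full $625 applies.
Low-Income Housing Credit: income exceeds $4,500 by $25,700, which is 21 full-or-partial $1,250 increments; reduction = 21 × $25 = $525, leaving $850.
Solar Installation Rebate: $30,200 is at or below the $48,500 threshold, so the full $2,940 applies.
Total: $7,249 + $625 + $850 + $2,940 = $11,664.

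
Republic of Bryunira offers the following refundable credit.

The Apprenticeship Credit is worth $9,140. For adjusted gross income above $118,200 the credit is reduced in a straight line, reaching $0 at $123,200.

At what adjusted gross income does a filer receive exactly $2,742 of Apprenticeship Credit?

$2,742 is 2,742/9,140 of the full $9,140, so 6,398/9,140 of the $5,000 range has been used: income = $118,200 + $5,000 × 6,398/9,140 = $121,700.

$121,700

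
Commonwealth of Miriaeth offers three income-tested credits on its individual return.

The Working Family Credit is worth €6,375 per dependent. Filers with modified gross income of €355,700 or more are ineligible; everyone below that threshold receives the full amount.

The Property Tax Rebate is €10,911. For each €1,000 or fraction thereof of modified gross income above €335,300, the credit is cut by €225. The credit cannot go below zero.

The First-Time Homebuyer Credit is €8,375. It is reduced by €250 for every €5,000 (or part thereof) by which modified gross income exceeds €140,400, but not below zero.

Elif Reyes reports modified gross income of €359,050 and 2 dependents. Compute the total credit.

€5,511

Working Family Credit: base = 2 × €6,375 = €12,750. €359,050 meets or exceeds the €355,700 cutoff, so the credit is €0.
Property Tax Rebate: income exceeds €335,300 by €23,750, which is 24 full-or-partial €1,000 increments; reduction = 24 × €225 = €5,400, leaving €5,511.
First-Time Homebuyer Credit: income exceeds €140,400 by €218,650 → 44 increments × €250 = €11,000 ≥ base, so the credit is €0.
Total: €0 + €5,511 + €0 = €5,511.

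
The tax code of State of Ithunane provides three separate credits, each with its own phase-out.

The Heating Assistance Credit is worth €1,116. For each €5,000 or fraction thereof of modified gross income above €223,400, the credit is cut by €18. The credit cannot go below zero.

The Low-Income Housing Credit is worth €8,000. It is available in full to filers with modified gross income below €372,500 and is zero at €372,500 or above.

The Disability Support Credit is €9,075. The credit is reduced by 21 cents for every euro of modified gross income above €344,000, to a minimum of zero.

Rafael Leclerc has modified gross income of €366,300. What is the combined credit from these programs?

Heating Assistance Credit: income exceeds €223,400 by €142,900, which is 29 full-or-partial €5,000 increments; reduction = 29 × €18 = €522, leaving €594.
Low-Income Housing Credit: €366,300 is below the €372,500 cutoff, so the full €8,000 applies.
Disability Support Credit: 21% of the €22,300 excess over €344,000 is €4,683; credit = €9,075 − €4,683 = €4,392.
Total: €594 + €8,000 + €4,392 = €12,986.

€12,986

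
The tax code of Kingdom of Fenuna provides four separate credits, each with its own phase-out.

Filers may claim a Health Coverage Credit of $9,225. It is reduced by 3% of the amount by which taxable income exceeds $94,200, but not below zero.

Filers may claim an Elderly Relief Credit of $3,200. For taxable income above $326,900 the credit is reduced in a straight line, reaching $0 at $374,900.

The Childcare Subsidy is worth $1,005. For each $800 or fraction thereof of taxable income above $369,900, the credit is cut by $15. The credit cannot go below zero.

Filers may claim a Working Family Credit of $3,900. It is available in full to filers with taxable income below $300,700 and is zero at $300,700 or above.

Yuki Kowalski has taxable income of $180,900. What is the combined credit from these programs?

$14,729

Health Coverage Credit: 3% of the $86,700 excess over $94,200 is $2,601; credit = $9,225 − $2,601 = $6,624.
Elderly Relief Credit: $180,900 is at or below the $326,900 threshold, so the full $3,200 applies.
Childcare Subsidy: $180,900 is at or below the $369,900 threshold, so the full $1,005 applies.
Working Family Credit: $180,900 is below the $300,700 cutoff, so the full $3,900 applies.
Total: $6,624 + $3,200 + $1,005 + $3,900 = $14,729.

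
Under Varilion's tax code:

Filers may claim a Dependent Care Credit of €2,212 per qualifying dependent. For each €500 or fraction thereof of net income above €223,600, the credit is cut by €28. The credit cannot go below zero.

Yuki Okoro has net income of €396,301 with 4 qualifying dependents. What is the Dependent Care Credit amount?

€0

Dependent Care Credit: base = 4 × €2,212 = €8,848. income exceeds €223,600 by €172,701 → 346 increments × €28 = €9,688 ≥ base, so the credit is €0.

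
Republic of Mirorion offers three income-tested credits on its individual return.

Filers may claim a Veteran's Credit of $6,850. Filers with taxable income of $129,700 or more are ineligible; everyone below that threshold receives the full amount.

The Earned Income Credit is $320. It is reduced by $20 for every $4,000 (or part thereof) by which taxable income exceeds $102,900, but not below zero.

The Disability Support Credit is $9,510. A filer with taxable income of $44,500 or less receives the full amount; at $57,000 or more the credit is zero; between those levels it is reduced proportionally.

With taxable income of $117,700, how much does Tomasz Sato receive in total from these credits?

Veteran's Credit: $117,700 is below the $129,700 cutoff, so the full $6,850 applies.
Earned Income Credit: income exceeds $102,900 by $14,800, which is 4 full-or-partial $4,000 increments; reduction = 4 × $20 = $80, leaving $240.
Disability Support Credit: $117,700 is at or above $57,000, so the credit is $0.
Total: $6,850 + $240 + $0 = $7,090.

$7,090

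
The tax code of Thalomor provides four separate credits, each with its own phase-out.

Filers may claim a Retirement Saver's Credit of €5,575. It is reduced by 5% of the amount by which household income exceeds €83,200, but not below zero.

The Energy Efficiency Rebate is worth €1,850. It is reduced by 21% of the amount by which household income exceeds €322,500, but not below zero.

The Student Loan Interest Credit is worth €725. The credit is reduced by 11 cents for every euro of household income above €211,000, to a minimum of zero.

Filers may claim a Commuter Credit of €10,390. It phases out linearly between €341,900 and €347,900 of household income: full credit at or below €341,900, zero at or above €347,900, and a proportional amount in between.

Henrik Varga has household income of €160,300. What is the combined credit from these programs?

Retirement Saver's Credit: 5% of the €77,100 excess over €83,200 is €3,855; credit = €5,575 − €3,855 = €1,720.
Energy Efficiency Rebate: €160,300 is at or below the €322,500 threshold, so the full €1,850 applies.
Student Loan Interest Credit: €160,300 is at or below the €211,000 threshold, so the full €725 applies.
Commuter Credit: €160,300 is at or below the €341,900 threshold, so the full €10,390 applies.
Total: €1,720 + €1,850 + €725 + €10,390 = €14,685.

€14,685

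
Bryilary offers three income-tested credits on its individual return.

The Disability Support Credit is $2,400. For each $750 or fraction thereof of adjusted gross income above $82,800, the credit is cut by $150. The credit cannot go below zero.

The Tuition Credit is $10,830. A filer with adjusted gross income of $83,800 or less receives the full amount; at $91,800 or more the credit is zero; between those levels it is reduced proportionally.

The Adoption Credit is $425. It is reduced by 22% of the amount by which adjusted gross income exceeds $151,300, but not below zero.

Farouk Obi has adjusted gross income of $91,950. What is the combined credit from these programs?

$875

Disability Support Credit: income exceeds $82,800 by $9,150, which is 13 full-or-partial $750 increments; reduction = 13 × $150 = $1,950, leaving $450.
Tuition Credit: $91,950 is at or above $91,800, so the credit is $0.
Adoption Credit: $91,950 is at or below the $151,300 threshold, so the full $425 applies.
Total: $450 + $0 + $425 = $875.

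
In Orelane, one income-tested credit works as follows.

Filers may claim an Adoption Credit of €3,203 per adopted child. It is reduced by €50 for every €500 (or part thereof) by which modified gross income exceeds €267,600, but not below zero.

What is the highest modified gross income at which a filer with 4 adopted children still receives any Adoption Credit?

Full credit = 4 × €3,203 = €12,812.
After 256 increments the reduction is 256 × €50 = €12,800, leaving €12; one more increment wipes it out. Increment 256 ends at excess 256 × €500 = €128,000, so the highest qualifying income is €267,600 + €128,000 = €395,600.

€395,600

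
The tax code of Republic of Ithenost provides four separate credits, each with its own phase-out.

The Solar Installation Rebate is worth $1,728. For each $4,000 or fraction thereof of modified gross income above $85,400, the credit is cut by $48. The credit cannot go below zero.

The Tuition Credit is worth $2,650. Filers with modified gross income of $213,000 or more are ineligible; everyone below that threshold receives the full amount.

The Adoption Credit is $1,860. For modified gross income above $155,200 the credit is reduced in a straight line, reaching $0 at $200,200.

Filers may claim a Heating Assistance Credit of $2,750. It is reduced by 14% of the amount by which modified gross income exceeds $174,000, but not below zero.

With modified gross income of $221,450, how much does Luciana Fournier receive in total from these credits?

Solar Installation Rebate: income exceeds $85,400 by $136,050, which is 35 full-or-partial $4,000 increments; reduction = 35 × $48 = $1,680, leaving $48.
Tuition Credit: $221,450 meets or exceeds the $213,000 cutoff, so the credit is $0.
Adoption Credit: $221,450 is at or above $200,200, so the credit is $0.
Heating Assistance Credit: 14% of the $47,450 excess over $174,000 is $6,643 ≥ base, so the credit is $0.
Total: $48 + $0 + $0 + $0 = $48.

$48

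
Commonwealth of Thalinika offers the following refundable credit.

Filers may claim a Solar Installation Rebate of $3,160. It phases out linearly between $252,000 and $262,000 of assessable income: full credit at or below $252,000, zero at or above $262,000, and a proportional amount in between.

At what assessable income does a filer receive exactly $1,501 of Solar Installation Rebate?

$257,250

$1,501 is 1,501/3,160 of the full $3,160, so 1,659/3,160 of the $10,000 range has been used: income = $252,000 + $10,000 × 1,659/3,160 = $257,250.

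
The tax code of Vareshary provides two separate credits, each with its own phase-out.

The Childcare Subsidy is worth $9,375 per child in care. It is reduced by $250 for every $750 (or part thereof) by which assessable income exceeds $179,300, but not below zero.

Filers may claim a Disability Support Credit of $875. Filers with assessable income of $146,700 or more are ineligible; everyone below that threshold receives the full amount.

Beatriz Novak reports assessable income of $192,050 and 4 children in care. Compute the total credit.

$33,250

Childcare Subsidy: base = 4 × $9,375 = $37,500. income exceeds $179,300 by $12,750, which is 17 full-or-partial $750 increments; reduction = 17 × $250 = $4,250, leaving $33,250.
Disability Support Credit: $192,050 meets or exceeds the $146,700 cutoff, so the credit is $0.
Total: $33,250 + $0 = $33,250.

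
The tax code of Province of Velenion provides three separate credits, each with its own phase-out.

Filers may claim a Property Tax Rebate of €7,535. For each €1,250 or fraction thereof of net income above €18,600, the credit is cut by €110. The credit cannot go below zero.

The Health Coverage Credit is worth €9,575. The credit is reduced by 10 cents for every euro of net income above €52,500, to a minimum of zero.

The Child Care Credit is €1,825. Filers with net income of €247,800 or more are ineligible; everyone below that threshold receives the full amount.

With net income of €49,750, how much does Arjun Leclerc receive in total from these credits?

€16,185

Property Tax Rebate: income exceeds €18,600 by €31,150, which is 25 full-or-partial €1,250 increments; reduction = 25 × €110 = €2,750, leaving €4,785.
Health Coverage Credit: €49,750 is at or below the €52,500 threshold, so the full €9,575 applies.
Child Care Credit: €49,750 is below the €247,800 cutoff, so the full €1,825 applies.
Total: €4,785 + €9,575 + €1,825 = €16,185.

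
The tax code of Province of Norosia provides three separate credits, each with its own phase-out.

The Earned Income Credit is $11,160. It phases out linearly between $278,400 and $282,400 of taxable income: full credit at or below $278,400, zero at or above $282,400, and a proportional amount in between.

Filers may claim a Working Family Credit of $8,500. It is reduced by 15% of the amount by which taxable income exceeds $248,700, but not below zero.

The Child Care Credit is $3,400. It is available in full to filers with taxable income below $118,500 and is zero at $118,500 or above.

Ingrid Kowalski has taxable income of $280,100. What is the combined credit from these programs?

Earned Income Credit: $280,100 is $1,700 into a $4,000 phase-out range, leaving 2,300/4,000 of the credit: $11,160 × 2,300/4,000 = $6,417.
Working Family Credit: 15% of the $31,400 excess over $248,700 is $4,710; credit = $8,500 − $4,710 = $3,790.
Child Care Credit: $280,100 meets or exceeds the $118,500 cutoff, so the credit is $0.
Total: $6,417 + $3,790 + $0 = $10,207.

$10,207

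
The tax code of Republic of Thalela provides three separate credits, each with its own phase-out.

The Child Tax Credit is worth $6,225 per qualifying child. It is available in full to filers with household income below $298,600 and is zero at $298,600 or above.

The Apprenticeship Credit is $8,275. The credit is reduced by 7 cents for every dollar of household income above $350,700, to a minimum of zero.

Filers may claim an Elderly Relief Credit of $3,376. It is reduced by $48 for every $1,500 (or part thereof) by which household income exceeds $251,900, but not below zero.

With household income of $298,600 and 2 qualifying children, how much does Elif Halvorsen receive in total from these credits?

Child Tax Credit: base = 2 × $6,225 = $12,450. $298,600 meets or exceeds the $298,600 cutoff, so the credit is $0.
Apprenticeship Credit: $298,600 is at or below the $350,700 threshold, so the full $8,275 applies.
Elderly Relief Credit: income exceeds $251,900 by $46,700, which is 32 full-or-partial $1,500 increments; reduction = 32 × $48 = $1,536, leaving $1,840.
Total: $0 + $8,275 + $1,840 = $10,115.

$10,115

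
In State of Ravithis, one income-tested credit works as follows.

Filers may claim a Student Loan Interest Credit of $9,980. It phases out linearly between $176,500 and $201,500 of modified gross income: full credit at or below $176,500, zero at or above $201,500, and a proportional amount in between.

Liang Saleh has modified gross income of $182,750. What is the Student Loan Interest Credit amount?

Student Loan Interest Credit: $182,750 is $6,250 into a $25,000 phase-out range, leaving 18,750/25,000 of the credit: $9,980 × 18,750/25,000 = $7,485.

$7,485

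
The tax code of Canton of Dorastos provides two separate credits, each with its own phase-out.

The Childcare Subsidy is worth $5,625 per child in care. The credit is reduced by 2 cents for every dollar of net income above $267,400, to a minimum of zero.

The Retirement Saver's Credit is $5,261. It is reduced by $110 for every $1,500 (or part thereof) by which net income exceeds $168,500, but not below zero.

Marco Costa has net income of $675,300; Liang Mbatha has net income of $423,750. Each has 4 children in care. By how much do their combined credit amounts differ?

$5,031

Marco ($675,300): Childcare Subsidy: base = 4 × $5,625 = $22,500. 2% of the $407,900 excess over $267,400 is $8,158; credit = $22,500 − $8,158 = $14,342. Retirement Saver's Credit: income exceeds $168,500 by $506,800 → 338 increments × $110 = $37,180 ≥ base, so the credit is $0. total $14,342 + $0 = $14,342
Liang ($423,750): Childcare Subsidy: base = 4 × $5,625 = $22,500. 2% of the $156,350 excess over $267,400 is $3,127; credit = $22,500 − $3,127 = $19,373. Retirement Saver's Credit: income exceeds $168,500 by $255,250 → 171 increments × $110 = $18,810 ≥ base, so the credit is $0. total $19,373 + $0 = $19,373
Difference: |$14,342 − $19,373| = $5,031.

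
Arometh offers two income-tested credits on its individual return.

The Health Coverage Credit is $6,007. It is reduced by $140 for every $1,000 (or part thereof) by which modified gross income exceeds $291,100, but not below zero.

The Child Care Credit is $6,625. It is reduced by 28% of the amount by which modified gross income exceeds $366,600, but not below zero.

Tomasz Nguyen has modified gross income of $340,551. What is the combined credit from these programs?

$6,625

Health Coverage Credit: income exceeds $291,100 by $49,451 → 50 increments × $140 = $7,000 ≥ base, so the credit is $0.
Child Care Credit: $340,551 is at or below the $366,600 threshold, so the full $6,625 applies.
Total: $0 + $6,625 = $6,625.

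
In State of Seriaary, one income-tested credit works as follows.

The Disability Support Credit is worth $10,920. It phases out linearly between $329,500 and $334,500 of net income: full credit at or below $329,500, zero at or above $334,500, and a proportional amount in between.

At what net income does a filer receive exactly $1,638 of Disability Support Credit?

$333,750

$1,638 is 1,638/10,920 of the full $10,920, so 9,282/10,920 of the $5,000 range has been used: income = $329,500 + $5,000 × 9,282/10,920 = $333,750.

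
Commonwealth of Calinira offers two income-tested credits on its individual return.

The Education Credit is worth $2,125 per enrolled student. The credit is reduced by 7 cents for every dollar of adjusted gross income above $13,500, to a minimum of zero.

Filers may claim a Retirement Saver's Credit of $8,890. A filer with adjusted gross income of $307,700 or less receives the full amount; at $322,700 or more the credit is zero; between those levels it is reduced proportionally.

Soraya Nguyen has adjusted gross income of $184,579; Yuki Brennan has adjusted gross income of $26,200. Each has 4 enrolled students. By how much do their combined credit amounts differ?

Soraya ($184,579): Education Credit: base = 4 × $2,125 = $8,500. 7% of the $171,079 excess over $13,500 is $11,975.53 ≥ base, so the credit is $0. Retirement Saver's Credit: $184,579 is at or below the $307,700 threshold, so the full $8,890 applies. total $0 + $8,890 = $8,890
Yuki ($26,200): Education Credit: base = 4 × $2,125 = $8,500. 7% of the $12,700 excess over $13,500 is $889; credit = $8,500 − $889 = $7,611. Retirement Saver's Credit: $26,200 is at or below the $307,700 threshold, so the full $8,890 applies. total $7,611 + $8,890 = $16,501
Difference: |$8,890 − $16,501| = $7,611.

$7,611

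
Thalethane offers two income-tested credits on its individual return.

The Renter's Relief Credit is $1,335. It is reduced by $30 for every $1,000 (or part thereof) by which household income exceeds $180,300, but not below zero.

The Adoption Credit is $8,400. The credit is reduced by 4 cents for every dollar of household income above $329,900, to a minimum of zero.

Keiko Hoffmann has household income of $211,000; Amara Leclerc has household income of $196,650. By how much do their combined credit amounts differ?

$420

Keiko ($211,000): Renter's Relief Credit: income exceeds $180,300 by $30,700, which is 31 full-or-partial $1,000 increments; reduction = 31 × $30 = $930, leaving $405. Adoption Credit: $211,000 is at or below the $329,900 threshold, so the full $8,400 applies. total $405 + $8,400 = $8,805
Amara ($196,650): Renter's Relief Credit: income exceeds $180,300 by $16,350, which is 17 full-or-partial $1,000 increments; reduction = 17 × $30 = $510, leaving $825. Adoption Credit: $196,650 is at or below the $329,900 threshold, so the full $8,400 applies. total $825 + $8,400 = $9,225
Difference: |$8,805 − $9,225| = $420.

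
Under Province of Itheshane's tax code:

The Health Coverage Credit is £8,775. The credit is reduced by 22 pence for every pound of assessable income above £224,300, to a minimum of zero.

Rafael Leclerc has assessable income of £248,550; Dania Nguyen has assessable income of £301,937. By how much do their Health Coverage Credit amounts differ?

Rafael (£248,550): Health Coverage Credit: 22% of the £24,250 excess over £224,300 is £5,335; credit = £8,775 − £5,335 = £3,440.
Dania (£301,937): Health Coverage Credit: 22% of the £77,637 excess over £224,300 is £17,080.14 ≥ base, so the credit is £0.
Difference: |£3,440 − £0| = £3,440.

£3,440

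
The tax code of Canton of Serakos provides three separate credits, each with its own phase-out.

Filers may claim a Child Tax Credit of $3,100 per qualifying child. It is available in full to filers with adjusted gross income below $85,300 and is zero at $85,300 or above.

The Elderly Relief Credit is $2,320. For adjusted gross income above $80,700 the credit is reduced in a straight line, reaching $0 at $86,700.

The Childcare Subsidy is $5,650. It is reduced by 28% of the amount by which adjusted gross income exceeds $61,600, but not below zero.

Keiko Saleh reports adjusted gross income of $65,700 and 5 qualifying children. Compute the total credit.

$22,322

Child Tax Credit: base = 5 × $3,100 = $15,500. $65,700 is below the $85,300 cutoff, so the full $15,500 applies.
Elderly Relief Credit: $65,700 is at or below the $80,700 threshold, so the full $2,320 applies.
Childcare Subsidy: 28% of the $4,100 excess over $61,600 is $1,148; credit = $5,650 − $1,148 = $4,502.
Total: $15,500 + $2,320 + $4,502 = $22,322.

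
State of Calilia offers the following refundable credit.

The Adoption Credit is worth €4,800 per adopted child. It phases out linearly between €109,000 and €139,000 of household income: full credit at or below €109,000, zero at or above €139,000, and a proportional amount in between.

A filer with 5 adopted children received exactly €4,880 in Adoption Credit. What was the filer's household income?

€132,900

Full credit = 5 × €4,800 = €24,000.
€4,880 is 4,880/24,000 of the full €24,000, so 19,120/24,000 of the €30,000 range has been used: income = €109,000 + €30,000 × 19,120/24,000 = €132,900.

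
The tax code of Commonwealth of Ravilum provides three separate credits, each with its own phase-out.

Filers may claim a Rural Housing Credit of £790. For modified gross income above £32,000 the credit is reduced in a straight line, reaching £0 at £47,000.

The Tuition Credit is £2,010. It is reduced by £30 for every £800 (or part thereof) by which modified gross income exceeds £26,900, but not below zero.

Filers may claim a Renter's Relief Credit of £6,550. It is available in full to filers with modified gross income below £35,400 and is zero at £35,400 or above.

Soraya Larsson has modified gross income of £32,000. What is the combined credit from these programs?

Rural Housing Credit: £32,000 is at or below the £32,000 threshold, so the full £790 applies.
Tuition Credit: income exceeds £26,900 by £5,100, which is 7 full-or-partial £800 increments; reduction = 7 × £30 = £210, leaving £1,800.
Renter's Relief Credit: £32,000 is below the £35,400 cutoff, so the full £6,550 applies.
Total: £790 + £1,800 + £6,550 = £9,140.

£9,140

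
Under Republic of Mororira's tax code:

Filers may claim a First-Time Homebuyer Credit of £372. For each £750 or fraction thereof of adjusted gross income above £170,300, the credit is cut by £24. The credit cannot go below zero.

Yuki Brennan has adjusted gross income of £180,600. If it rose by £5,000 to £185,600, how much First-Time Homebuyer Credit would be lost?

At £180,600 — income exceeds £170,300 by £10,300, which is 14 full-or-partial £750 increments; reduction = 14 × £24 = £336, leaving £36.
At £185,600 — income exceeds £170,300 by £15,300 → 21 increments × £24 = £504 ≥ base, so the credit is £0.
Lost: £36 − £0 = £36.

£36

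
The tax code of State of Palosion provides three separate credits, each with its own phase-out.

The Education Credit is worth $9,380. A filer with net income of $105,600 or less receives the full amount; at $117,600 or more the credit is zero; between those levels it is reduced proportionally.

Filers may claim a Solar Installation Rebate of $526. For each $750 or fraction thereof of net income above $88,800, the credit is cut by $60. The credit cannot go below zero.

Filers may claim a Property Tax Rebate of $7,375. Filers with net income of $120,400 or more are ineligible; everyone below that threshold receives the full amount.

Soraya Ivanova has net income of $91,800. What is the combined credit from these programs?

$17,041

Education Credit: $91,800 is at or below the $105,600 threshold, so the full $9,380 applies.
Solar Installation Rebate: income exceeds $88,800 by $3,000, which is 4 full-or-partial $750 increments; reduction = 4 × $60 = $240, leaving $286.
Property Tax Rebate: $91,800 is below the $120,400 cutoff, so the full $7,375 applies.
Total: $9,380 + $286 + $7,375 = $17,041.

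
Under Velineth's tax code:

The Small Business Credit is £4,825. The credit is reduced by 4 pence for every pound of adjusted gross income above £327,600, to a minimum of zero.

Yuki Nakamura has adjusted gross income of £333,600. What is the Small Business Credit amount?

£4,585

Small Business Credit: 4% of the £6,000 excess over £327,600 is £240; credit = £4,825 − £240 = £4,585.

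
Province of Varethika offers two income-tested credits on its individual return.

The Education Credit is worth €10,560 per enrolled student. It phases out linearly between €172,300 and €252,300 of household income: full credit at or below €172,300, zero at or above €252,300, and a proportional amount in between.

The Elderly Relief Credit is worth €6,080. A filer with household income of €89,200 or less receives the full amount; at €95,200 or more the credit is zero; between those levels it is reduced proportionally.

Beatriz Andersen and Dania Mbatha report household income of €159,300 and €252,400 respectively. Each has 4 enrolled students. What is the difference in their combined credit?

Beatriz (€159,300): Education Credit: base = 4 × €10,560 = €42,240. €159,300 is at or below the €172,300 threshold, so the full €42,240 applies. Elderly Relief Credit: €159,300 is at or above €95,200, so the credit is €0. total €42,240 + €0 = €42,240
Dania (€252,400): Education Credit: base = 4 × €10,560 = €42,240. €252,400 is at or above €252,300, so the credit is €0. Elderly Relief Credit: €252,400 is at or above €95,200, so the credit is €0. total €0 + €0 = €0
Difference: |€42,240 − €0| = €42,240.

€42,240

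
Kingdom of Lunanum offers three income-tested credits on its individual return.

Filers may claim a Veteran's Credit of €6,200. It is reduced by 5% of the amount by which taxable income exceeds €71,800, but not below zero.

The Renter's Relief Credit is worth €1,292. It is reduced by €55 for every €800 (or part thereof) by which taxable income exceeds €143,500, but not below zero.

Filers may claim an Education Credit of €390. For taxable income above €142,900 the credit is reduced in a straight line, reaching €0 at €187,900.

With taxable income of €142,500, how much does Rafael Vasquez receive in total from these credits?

€4,347

Veteran's Credit: 5% of the €70,700 excess over €71,800 is €3,535; credit = €6,200 − €3,535 = €2,665.
Renter's Relief Credit: €142,500 is at or below the €143,500 threshold, so the full €1,292 applies.
Education Credit: €142,500 is at or below the €142,900 threshold, so the full €390 applies.
Total: €2,665 + €1,292 + €390 = €4,347.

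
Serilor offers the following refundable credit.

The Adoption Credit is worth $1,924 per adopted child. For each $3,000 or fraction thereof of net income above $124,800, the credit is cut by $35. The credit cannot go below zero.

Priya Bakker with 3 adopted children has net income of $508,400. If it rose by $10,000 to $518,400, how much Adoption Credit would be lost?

At $508,400 — base = 3 × $1,924 = $5,772. income exceeds $124,800 by $383,600, which is 128 full-or-partial $3,000 increments; reduction = 128 × $35 = $4,480, leaving $1,292.
At $518,400 — base = 3 × $1,924 = $5,772. income exceeds $124,800 by $393,600, which is 132 full-or-partial $3,000 increments; reduction = 132 × $35 = $4,620, leaving $1,152.
Lost: $1,292 − $1,152 = $140.

$140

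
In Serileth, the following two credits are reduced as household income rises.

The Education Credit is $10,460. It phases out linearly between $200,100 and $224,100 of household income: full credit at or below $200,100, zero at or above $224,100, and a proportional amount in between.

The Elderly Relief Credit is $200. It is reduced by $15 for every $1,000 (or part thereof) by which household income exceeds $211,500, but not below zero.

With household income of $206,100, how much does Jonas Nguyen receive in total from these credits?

Education Credit: $206,100 is $6,000 into a $24,000 phase-out range, leaving 18,000/24,000 of the credit: $10,460 × 18,000/24,000 = $7,845.
Elderly Relief Credit: $206,100 is at or below the $211,500 threshold, so the full $200 applies.
Total: $7,845 + $200 = $8,045.

$8,045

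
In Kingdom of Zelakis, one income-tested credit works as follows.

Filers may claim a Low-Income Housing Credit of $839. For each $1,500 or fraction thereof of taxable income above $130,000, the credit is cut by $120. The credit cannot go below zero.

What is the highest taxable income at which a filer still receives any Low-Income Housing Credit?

After 6 increments the reduction is 6 × $120 = $720, leaving $119; one more increment wipes it out. Increment 6 ends at excess 6 × $1,500 = $9,000, so the highest qualifying income is $130,000 + $9,000 = $139,000.

$139,000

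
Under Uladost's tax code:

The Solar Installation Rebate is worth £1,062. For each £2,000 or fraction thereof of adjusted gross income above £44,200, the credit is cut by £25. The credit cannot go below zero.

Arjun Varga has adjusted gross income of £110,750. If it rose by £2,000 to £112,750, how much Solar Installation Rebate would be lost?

At £110,750 — income exceeds £44,200 by £66,550, which is 34 full-or-partial £2,000 increments; reduction = 34 × £25 = £850, leaving £212.
At £112,750 — income exceeds £44,200 by £68,550, which is 35 full-or-partial £2,000 increments; reduction = 35 × £25 = £875, leaving £187.
Lost: £212 − £187 = £25.

£25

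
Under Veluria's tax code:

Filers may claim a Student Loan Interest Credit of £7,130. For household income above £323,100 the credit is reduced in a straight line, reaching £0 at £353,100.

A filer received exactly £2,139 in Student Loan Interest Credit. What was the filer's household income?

£344,100

£2,139 is 2,139/7,130 of the full £7,130, so 4,991/7,130 of the £30,000 range has been used: income = £323,100 + £30,000 × 4,991/7,130 = £344,100.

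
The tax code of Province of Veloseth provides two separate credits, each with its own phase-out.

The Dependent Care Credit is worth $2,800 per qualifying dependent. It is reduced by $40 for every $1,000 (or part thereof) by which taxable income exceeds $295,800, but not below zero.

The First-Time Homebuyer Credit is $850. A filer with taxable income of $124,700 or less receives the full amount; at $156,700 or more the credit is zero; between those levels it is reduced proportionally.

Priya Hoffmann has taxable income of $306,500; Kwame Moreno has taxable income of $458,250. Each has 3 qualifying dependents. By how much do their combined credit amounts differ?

$6,080

Priya ($306,500): Dependent Care Credit: base = 3 × $2,800 = $8,400. income exceeds $295,800 by $10,700, which is 11 full-or-partial $1,000 increments; reduction = 11 × $40 = $440, leaving $7,960. First-Time Homebuyer Credit: $306,500 is at or above $156,700, so the credit is $0. total $7,960 + $0 = $7,960
Kwame ($458,250): Dependent Care Credit: base = 3 × $2,800 = $8,400. income exceeds $295,800 by $162,450, which is 163 full-or-partial $1,000 increments; reduction = 163 × $40 = $6,520, leaving $1,880. First-Time Homebuyer Credit: $458,250 is at or above $156,700, so the credit is $0. total $1,880 + $0 = $1,880
Difference: |$7,960 − $1,880| = $6,080.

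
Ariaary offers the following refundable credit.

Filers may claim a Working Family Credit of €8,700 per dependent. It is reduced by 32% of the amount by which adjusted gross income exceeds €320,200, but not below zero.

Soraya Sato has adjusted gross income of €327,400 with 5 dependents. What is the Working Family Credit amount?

€41,196

Working Family Credit: base = 5 × €8,700 = €43,500. 32% of the €7,200 excess over €320,200 is €2,304; credit = €43,500 − €2,304 = €41,196.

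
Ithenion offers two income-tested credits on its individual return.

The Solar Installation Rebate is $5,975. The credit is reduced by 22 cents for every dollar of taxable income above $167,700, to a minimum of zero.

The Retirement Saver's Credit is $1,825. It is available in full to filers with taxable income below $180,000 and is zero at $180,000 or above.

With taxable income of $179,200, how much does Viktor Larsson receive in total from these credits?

$5,270

Solar Installation Rebate: 22% of the $11,500 excess over $167,700 is $2,530; credit = $5,975 − $2,530 = $3,445.
Retirement Saver's Credit: $179,200 is below the $180,000 cutoff, so the full $1,825 applies.
Total: $3,445 + $1,825 = $5,270.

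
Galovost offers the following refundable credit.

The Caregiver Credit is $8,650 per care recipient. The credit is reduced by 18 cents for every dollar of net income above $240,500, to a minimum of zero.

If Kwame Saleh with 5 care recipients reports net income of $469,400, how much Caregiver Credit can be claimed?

$2,048

Caregiver Credit: base = 5 × $8,650 = $43,250. 18% of the $228,900 excess over $240,500 is $41,202; credit = $43,250 − $41,202 = $2,048.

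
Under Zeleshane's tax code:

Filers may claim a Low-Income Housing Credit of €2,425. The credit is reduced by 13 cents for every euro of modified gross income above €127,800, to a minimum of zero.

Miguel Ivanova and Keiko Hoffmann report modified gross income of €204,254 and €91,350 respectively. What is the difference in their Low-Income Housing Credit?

Miguel (€204,254): Low-Income Housing Credit: 13% of the €76,454 excess over €127,800 is €9,939.02 ≥ base, so the credit is €0.
Keiko (€91,350): Low-Income Housing Credit: €91,350 is at or below the €127,800 threshold, so the full €2,425 applies.
Difference: |€0 − €2,425| = €2,425.

€2,425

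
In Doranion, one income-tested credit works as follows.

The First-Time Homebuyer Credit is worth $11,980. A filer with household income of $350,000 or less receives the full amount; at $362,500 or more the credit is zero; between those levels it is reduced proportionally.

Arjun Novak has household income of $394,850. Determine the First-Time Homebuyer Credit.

First-Time Homebuyer Credit: $394,850 is at or above $362,500, so the credit is $0.

$0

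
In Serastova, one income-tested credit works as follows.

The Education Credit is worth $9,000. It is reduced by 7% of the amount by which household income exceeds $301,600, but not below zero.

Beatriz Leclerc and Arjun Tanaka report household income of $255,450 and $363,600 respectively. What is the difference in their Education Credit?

Beatriz ($255,450): Education Credit: $255,450 is at or below the $301,600 threshold, so the full $9,000 applies.
Arjun ($363,600): Education Credit: 7% of the $62,000 excess over $301,600 is $4,340; credit = $9,000 − $4,340 = $4,660.
Difference: |$9,000 − $4,660| = $4,340.

$4,340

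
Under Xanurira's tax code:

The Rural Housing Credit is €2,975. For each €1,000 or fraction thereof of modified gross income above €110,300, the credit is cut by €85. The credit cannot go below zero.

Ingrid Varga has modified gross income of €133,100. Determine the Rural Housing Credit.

€1,020

Rural Housing Credit: income exceeds €110,300 by €22,800, which is 23 full-or-partial €1,000 increments; reduction = 23 × €85 = €1,955, leaving €1,020.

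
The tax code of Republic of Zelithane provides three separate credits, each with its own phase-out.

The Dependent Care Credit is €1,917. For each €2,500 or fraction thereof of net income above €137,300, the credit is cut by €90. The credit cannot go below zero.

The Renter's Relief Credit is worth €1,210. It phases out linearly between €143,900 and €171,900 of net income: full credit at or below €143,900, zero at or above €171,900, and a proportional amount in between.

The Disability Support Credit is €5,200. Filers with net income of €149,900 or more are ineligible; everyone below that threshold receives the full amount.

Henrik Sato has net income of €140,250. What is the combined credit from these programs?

Dependent Care Credit: income exceeds €137,300 by €2,950, which is 2 full-or-partial €2,500 increments; reduction = 2 × €90 = €180, leaving €1,737.
Renter's Relief Credit: €140,250 is at or below the €143,900 threshold, so the full €1,210 applies.
Disability Support Credit: €140,250 is below the €149,900 cutoff, so the full €5,200 applies.
Total: €1,737 + €1,210 + €5,200 = €8,147.

€8,147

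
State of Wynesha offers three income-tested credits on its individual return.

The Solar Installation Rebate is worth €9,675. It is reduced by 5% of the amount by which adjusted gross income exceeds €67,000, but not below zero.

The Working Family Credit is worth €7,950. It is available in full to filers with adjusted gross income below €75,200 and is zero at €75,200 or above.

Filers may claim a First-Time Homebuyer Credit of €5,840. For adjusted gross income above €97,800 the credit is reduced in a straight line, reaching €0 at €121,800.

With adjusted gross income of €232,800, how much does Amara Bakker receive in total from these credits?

Solar Installation Rebate: 5% of the €165,800 excess over €67,000 is €8,290; credit = €9,675 − €8,290 = €1,385.
Working Family Credit: €232,800 meets or exceeds the €75,200 cutoff, so the credit is €0.
First-Time Homebuyer Credit: €232,800 is at or above €121,800, so the credit is €0.
Total: €1,385 + €0 + €0 = €1,385.

€1,385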